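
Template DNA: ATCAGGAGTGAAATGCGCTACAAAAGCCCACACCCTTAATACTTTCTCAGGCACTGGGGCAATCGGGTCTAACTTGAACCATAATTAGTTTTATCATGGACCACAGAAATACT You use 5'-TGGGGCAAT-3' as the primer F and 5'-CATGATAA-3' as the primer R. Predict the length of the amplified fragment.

44 bp

The forward primer matches the template at positions 55–63.
The reverse primer's reverse complement is TTATCATG, which matches the template at positions 91–98.
The product runs from position 55 to position 98, so its length is 98 − 55 + 1 = 44 bp.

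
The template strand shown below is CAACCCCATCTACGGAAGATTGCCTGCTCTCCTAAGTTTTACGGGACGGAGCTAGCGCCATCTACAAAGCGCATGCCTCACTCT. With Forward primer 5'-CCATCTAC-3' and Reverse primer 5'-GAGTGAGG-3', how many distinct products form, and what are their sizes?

Two products: 78 bp, 26 bp

The forward primer CCATCTAC matches the top strand at positions 6–13, 58–65.
The reverse primer's reverse complement is CCTCACTC, matching at positions 76–83.
Each forward site pairs with the reverse site to give a product ending at position 83: sizes 78, 26 bp.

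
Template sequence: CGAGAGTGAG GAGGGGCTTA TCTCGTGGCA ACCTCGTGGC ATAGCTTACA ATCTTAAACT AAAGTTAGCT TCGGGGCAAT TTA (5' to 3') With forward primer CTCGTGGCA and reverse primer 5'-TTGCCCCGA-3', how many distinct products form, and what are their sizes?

Two products: 58 bp, 47 bp

The forward primer CTCGTGGCA matches the top strand at positions 22–30, 33–41.
The reverse primer's reverse complement is TCGGGGCAA, matching at positions 71–79.
Each forward site pairs with the reverse site to give a product ending at position 79: sizes 58, 47 bp.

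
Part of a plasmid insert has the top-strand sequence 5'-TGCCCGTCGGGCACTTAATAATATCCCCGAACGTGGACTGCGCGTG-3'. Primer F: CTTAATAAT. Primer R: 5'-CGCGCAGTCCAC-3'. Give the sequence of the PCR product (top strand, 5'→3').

5'-CTTAATAATATCCCCGAACGTGGACTGCGCG-3'

The forward primer matches the template at positions 14–22.
The reverse primer's reverse complement is GTGGACTGCGCG, which matches the template at positions 33–44.
The product is the template from position 14 through 44 (31 bp).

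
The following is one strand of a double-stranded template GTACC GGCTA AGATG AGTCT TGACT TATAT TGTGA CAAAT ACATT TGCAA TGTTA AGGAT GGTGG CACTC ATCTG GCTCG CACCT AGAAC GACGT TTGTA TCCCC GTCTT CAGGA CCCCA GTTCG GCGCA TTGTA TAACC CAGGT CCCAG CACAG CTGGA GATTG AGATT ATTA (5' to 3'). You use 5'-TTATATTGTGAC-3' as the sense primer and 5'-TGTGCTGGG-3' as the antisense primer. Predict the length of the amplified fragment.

The forward primer matches the template at positions 25–36.
The reverse primer's reverse complement is CCCAGCACA, which matches the template at positions 146–154.
Amplicon spans positions 25–154: 130 bp.

130 bp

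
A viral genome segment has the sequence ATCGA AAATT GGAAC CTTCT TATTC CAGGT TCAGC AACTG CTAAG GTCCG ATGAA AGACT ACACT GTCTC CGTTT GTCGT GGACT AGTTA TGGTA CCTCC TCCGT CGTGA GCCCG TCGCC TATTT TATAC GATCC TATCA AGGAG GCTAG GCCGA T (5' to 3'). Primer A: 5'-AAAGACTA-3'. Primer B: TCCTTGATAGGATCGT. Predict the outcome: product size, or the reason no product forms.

Primer A (AAAGACTA) matches the top strand at positions 54–61; it acts as a forward primer.
Primer B's reverse complement is ACGATCCTATCAAGGA, matching the top strand at positions 129–144; it acts as a reverse primer.
The 3' ends face each other across positions 54–144, giving a 91 bp product.

Yes — a 91 bp product.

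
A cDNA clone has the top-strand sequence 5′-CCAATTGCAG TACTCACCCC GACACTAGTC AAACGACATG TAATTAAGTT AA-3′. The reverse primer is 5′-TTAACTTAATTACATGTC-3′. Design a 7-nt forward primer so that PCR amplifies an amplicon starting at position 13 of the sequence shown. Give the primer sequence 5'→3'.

The reverse primer's reverse complement GACATGTAATTAAGTTAA matches the template at positions 35–52; the product starts at position 13.
The forward primer is identical to the top strand over positions 13–19: CTCACCC.

5'-CTCACCC-3'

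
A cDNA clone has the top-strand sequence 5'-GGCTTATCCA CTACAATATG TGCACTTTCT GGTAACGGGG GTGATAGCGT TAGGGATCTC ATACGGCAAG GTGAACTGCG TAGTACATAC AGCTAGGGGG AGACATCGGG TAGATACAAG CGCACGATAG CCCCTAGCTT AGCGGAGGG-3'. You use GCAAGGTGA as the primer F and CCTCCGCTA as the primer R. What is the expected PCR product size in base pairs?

Forward primer GCAAGGTGA is found on the top strand at positions 66–74.
Taking the reverse complement of CCTCCGCTA gives TAGCGGAGG, found at positions 140–148 on the template; the primer anneals here to the top strand with its 3' end pointing upstream.
Product length = (reverse-primer end) − (forward-primer start) + 1 = 148 − 66 + 1 = 83 bp.

83 bp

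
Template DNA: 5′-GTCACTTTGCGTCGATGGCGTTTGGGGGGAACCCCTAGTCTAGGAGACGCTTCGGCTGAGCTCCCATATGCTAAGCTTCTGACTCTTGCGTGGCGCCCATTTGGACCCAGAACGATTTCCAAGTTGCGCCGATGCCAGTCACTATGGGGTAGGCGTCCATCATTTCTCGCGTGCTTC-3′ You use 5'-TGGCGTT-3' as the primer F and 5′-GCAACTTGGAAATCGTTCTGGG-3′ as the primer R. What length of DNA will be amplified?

112 bp

Forward primer TGGCGTT is found on the top strand at positions 16–22.
The reverse primer's reverse complement is CCCAGAACGATTTCCAAGTTGC, which matches the template at positions 106–127.
Product length = (reverse-primer end) − (forward-primer start) + 1 = 127 − 16 + 1 = 112 bp.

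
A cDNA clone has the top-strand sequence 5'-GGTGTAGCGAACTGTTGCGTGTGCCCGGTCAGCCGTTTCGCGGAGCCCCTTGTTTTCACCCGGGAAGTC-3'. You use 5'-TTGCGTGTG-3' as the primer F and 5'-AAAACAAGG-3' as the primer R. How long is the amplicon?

42 bp

Forward primer TTGCGTGTG is found on the top strand at positions 15–23.
Taking the reverse complement of AAAACAAGG gives CCTTGTTTT, found at positions 48–56 on the template; the primer anneals here to the top strand with its 3' end pointing upstream.
The product runs from position 15 to position 56, so its length is 56 − 15 + 1 = 42 bp.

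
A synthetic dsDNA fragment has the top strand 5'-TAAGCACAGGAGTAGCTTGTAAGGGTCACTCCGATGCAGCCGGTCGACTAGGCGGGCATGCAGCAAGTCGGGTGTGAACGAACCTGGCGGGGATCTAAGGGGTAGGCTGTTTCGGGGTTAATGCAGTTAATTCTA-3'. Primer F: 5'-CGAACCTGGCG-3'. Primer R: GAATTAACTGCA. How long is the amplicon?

55 bp

Scanning the template, CGAACCTGGCG occurs at positions 79–89; this primer anneals to the bottom strand there with its 3' end pointing downstream.
Taking the reverse complement of GAATTAACTGCA gives TGCAGTTAATTC, found at positions 122–133 on the template; the primer anneals here to the top strand with its 3' end pointing upstream.
Amplicon spans positions 79–133: 55 bp.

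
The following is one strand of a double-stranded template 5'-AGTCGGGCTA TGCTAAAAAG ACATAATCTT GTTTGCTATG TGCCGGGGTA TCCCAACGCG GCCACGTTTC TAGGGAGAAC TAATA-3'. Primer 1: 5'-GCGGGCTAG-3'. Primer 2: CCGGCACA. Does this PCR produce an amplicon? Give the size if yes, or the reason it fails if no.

Primer 1 (GCGGGCTAG) does not match the top strand, and its reverse complement CTAGCCCGC does not match either.
With no annealing site for primer 1, no amplification occurs.

No product — primer 1 has no binding site in the template.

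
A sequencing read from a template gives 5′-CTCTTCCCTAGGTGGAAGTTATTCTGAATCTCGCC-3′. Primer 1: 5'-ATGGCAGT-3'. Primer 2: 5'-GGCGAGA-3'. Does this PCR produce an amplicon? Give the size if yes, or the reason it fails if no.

Primer 1 (ATGGCAGT) does not match the top strand, and its reverse complement ACTGCCAT does not match either.
With no annealing site for primer 1, no amplification occurs.

No product — primer 1 has no binding site in the template.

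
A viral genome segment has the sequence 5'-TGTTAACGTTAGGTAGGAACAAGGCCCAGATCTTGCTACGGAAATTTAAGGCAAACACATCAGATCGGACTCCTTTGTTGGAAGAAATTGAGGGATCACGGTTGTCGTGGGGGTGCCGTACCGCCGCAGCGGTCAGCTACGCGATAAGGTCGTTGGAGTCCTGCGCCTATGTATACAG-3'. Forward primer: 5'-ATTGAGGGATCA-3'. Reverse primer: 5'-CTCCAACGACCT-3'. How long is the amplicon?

Scanning the template, ATTGAGGGATCA occurs at positions 87–98; this primer anneals to the bottom strand there with its 3' end pointing downstream.
Reverse complement of the reverse primer: AGGTCGTTGGAG. This occurs on the top strand at positions 147–158.
The product runs from position 87 to position 158, so its length is 158 − 87 + 1 = 72 bp.

72 bp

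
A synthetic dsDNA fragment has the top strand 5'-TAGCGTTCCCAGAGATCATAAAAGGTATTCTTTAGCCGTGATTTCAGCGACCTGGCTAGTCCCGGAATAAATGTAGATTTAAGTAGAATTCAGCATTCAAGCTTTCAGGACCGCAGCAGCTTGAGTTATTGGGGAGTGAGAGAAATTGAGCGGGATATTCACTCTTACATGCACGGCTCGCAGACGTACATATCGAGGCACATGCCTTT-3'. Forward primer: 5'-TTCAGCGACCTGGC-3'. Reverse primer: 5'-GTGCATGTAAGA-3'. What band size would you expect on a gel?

132 bp

The forward primer matches the template at positions 43–56.
Reverse complement of the reverse primer: TCTTACATGCAC. This occurs on the top strand at positions 163–174.
Amplicon spans positions 43–174: 132 bp.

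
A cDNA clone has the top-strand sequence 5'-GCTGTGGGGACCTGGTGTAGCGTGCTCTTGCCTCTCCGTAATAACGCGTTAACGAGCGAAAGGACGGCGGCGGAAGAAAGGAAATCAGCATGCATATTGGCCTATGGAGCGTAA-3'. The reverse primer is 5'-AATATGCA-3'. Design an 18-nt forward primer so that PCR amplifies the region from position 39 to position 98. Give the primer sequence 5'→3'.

The reverse primer's reverse complement TGCATATT matches the template at positions 91–98; the product starts at position 39.
The forward primer is identical to the top strand over positions 39–56: TAATAACGCGTTAACGAG.

5'-TAATAACGCGTTAACGAG-3'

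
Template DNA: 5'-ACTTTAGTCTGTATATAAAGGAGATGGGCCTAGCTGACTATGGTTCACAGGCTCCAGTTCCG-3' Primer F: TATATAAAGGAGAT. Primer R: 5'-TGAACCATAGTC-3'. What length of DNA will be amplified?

36 bp

The forward primer matches the template at positions 12–25.
The reverse primer's reverse complement is GACTATGGTTCA, which matches the template at positions 36–47.
Amplicon spans positions 12–47: 36 bp.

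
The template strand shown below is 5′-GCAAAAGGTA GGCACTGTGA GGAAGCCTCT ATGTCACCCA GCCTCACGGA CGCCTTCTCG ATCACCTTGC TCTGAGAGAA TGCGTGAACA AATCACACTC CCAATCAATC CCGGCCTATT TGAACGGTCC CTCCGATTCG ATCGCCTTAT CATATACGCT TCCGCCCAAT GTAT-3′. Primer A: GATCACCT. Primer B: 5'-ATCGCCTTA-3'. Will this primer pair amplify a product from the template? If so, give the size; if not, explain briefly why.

Primer A (GATCACCT) matches the top strand at positions 60–67 (3' end points downstream).
Primer B (ATCGCCTTA) also matches the top strand directly, at positions 141–149 — its reverse complement TAAGGCGAT is not present.
Both primers anneal to the bottom strand with 3' ends pointing the same way, so neither can prime synthesis back toward the other.

No product — both primers anneal to the same strand and extend in the same direction.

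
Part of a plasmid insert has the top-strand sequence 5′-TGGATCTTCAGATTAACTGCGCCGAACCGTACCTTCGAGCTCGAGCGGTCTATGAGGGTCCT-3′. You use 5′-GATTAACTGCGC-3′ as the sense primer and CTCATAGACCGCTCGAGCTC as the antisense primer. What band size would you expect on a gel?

46 bp

Forward primer GATTAACTGCGC is found on the top strand at positions 11–22.
Reverse complement of the reverse primer: GAGCTCGAGCGGTCTATGAG. This occurs on the top strand at positions 37–56.
The product runs from position 11 to position 56, so its length is 56 − 11 + 1 = 46 bp.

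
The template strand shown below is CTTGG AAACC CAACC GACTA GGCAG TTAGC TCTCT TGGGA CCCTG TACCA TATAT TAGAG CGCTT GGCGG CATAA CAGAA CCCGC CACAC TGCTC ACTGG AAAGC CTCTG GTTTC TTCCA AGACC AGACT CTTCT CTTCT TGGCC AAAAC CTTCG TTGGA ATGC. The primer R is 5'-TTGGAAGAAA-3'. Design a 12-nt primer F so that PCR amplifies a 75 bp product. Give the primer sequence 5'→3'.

5'-ACCATATATTAG-3'

The reverse primer's reverse complement TTTCTTCCAA matches the template at positions 112–121, so the product ends at position 121.
A 75 bp product then starts at position 121 − 75 + 1 = 47.
The forward primer is identical to the top strand there: ACCATATATTAG.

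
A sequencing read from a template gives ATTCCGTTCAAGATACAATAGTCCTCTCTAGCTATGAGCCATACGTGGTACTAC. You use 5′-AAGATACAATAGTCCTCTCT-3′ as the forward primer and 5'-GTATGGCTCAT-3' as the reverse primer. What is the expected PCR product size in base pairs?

The forward primer matches the template at positions 10–29.
Reverse complement of the reverse primer: ATGAGCCATAC. This occurs on the top strand at positions 34–44.
Amplicon spans positions 10–44: 35 bp.

35 bp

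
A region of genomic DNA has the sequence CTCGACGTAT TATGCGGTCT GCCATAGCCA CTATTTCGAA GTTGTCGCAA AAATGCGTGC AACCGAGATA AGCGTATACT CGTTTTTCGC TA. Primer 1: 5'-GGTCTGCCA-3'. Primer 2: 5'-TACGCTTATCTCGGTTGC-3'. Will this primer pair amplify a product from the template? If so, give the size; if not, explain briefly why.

Primer 1 (GGTCTGCCA) matches the top strand at positions 16–24; it acts as a forward primer.
Primer 2's reverse complement is GCAACCGAGATAAGCGTA, matching the top strand at positions 59–76; it acts as a reverse primer.
The 3' ends face each other across positions 16–76, giving a 61 bp product.

Yes — a 61 bp product.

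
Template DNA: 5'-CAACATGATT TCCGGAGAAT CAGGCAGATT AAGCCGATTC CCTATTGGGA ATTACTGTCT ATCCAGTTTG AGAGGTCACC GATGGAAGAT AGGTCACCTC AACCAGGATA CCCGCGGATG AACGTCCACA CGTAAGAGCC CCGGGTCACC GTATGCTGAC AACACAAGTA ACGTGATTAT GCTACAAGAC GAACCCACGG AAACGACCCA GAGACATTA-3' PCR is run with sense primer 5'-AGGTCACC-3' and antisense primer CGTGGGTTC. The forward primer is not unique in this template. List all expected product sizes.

The forward primer AGGTCACC matches the top strand at positions 73–80, 91–98.
The reverse primer's reverse complement is GAACCCACG, matching at positions 191–199.
Each forward site pairs with the reverse site to give a product ending at position 199: sizes 127, 109 bp.

127 bp, 109 bp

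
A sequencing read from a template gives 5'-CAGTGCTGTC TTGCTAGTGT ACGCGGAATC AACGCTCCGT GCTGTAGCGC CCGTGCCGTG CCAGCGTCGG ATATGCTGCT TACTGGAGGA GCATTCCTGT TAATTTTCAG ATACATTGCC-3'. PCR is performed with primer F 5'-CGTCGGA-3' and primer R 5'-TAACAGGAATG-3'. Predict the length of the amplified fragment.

38 bp

Scanning the template, CGTCGGA occurs at positions 65–71; this primer anneals to the bottom strand there with its 3' end pointing downstream.
Reverse complement of the reverse primer: CATTCCTGTTA. This occurs on the top strand at positions 92–102.
Product length = (reverse-primer end) − (forward-primer start) + 1 = 102 − 65 + 1 = 38 bp.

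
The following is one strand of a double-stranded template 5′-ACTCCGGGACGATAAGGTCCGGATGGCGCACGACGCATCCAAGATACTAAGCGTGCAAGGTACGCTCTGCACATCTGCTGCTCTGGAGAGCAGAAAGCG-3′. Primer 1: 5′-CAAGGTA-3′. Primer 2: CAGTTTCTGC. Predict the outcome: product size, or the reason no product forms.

No product — primer 2 has no binding site in the template.

Primer 2 (CAGTTTCTGC) does not match the top strand, and its reverse complement GCAGAAACTG does not match either.
With no annealing site for primer 2, no amplification occurs.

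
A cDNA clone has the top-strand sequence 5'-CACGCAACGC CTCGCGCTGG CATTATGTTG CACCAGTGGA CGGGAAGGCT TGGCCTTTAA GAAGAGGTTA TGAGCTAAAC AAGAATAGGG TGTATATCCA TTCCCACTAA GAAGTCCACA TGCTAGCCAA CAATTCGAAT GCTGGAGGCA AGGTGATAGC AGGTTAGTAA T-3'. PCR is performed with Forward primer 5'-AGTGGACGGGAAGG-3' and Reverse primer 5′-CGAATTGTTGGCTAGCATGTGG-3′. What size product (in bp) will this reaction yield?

Scanning the template, AGTGGACGGGAAGG occurs at positions 35–48; this primer anneals to the bottom strand there with its 3' end pointing downstream.
Reverse complement of the reverse primer: CCACATGCTAGCCAACAATTCG. This occurs on the top strand at positions 116–137.
Product length = (reverse-primer end) − (forward-primer start) + 1 = 137 − 35 + 1 = 103 bp.

103 bp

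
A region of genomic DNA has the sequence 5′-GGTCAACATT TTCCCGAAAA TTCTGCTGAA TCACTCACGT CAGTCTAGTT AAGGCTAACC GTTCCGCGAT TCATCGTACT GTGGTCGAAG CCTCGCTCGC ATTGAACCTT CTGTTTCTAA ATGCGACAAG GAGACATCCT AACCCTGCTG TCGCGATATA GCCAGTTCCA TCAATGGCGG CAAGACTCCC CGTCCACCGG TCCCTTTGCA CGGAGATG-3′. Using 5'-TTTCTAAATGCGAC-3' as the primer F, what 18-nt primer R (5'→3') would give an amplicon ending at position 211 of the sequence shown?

The forward primer binds at positions 114–127; the product's 3' end on the top strand is position 211.
The reverse primer anneals to the top strand over positions 194–211, i.e. to CCACCGGTCCCTTTGCAC.
Its sequence written 5'→3' is the reverse complement: GTGCAAAGGGACCGGTGG.

5'-GTGCAAAGGGACCGGTGG-3'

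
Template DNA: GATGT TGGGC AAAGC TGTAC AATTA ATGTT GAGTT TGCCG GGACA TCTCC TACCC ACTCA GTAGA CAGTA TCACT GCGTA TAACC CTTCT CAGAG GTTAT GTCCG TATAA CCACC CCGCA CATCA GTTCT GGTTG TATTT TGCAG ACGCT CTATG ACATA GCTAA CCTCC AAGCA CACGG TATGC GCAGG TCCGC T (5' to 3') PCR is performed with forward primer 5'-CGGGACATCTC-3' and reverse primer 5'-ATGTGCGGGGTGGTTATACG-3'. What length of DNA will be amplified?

The forward primer matches the template at positions 39–49.
The reverse primer's reverse complement is CGTATAACCACCCCGCACAT, which matches the template at positions 104–123.
Amplicon spans positions 39–123: 85 bp.

85 bp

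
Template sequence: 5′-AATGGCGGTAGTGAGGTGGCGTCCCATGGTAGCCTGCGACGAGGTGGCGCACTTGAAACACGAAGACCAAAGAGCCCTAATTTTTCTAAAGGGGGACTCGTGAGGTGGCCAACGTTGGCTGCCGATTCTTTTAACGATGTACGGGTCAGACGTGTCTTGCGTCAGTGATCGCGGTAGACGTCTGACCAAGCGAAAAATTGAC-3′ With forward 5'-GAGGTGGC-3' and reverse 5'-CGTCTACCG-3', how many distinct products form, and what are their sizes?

Three products: 168 bp, 140 bp, 79 bp

The forward primer GAGGTGGC matches the top strand at positions 13–20, 41–48, 102–109.
The reverse primer's reverse complement is CGGTAGACG, matching at positions 172–180.
Each forward site pairs with the reverse site to give a product ending at position 180: sizes 168, 140, 79 bp.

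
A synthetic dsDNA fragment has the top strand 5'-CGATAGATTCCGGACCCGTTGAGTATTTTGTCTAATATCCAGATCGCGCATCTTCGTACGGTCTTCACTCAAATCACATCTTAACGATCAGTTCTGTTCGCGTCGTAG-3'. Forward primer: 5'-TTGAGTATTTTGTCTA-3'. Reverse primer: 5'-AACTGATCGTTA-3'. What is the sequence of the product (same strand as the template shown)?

5'-TTGAGTATTTTGTCTAATATCCAGATCGCGCATCTTCGTACGGTCTTCACTCAAATCACATCTTAACGATCAGTT-3'

Scanning the template, TTGAGTATTTTGTCTA occurs at positions 19–34; this primer anneals to the bottom strand there with its 3' end pointing downstream.
The reverse primer's reverse complement is TAACGATCAGTT, which matches the template at positions 82–93.
The product is the template from position 19 through 93 (75 bp).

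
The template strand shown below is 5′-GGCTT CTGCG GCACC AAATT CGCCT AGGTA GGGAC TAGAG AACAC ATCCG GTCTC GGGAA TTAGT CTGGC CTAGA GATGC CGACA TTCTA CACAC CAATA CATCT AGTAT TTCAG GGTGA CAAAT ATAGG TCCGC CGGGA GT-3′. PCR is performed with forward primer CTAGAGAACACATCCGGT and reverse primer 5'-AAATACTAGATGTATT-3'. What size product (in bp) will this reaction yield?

Forward primer CTAGAGAACACATCCGGT is found on the top strand at positions 35–52.
Taking the reverse complement of AAATACTAGATGTATT gives AATACATCTAGTATTT, found at positions 97–112 on the template; the primer anneals here to the top strand with its 3' end pointing upstream.
Product length = (reverse-primer end) − (forward-primer start) + 1 = 112 − 35 + 1 = 78 bp.

78 bp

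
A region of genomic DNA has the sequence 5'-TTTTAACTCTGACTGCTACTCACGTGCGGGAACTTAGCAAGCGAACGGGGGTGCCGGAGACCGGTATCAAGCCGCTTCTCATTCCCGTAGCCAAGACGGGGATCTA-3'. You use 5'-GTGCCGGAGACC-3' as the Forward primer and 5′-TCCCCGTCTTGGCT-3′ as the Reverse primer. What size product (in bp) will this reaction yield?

Forward primer GTGCCGGAGACC is found on the top strand at positions 51–62.
Reverse complement of the reverse primer: AGCCAAGACGGGGA. This occurs on the top strand at positions 89–102.
Amplicon spans positions 51–102: 52 bp.

52 bp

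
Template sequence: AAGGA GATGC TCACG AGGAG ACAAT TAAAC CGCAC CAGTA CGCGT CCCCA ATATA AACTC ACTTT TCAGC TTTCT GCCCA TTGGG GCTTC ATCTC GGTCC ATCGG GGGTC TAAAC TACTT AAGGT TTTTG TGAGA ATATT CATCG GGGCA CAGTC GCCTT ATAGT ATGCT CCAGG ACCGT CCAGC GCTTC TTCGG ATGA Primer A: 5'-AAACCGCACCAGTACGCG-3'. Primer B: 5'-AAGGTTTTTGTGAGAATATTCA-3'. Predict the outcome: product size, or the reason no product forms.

No product — both primers anneal to the same strand and extend in the same direction.

Primer A (AAACCGCACCAGTACGCG) matches the top strand at positions 27–44 (3' end points downstream).
Primer B (AAGGTTTTTGTGAGAATATTCA) also matches the top strand directly, at positions 121–142 — its reverse complement TGAATATTCTCACAAAAACCTT is not present.
Both primers anneal to the bottom strand with 3' ends pointing the same way, so neither can prime synthesis back toward the other.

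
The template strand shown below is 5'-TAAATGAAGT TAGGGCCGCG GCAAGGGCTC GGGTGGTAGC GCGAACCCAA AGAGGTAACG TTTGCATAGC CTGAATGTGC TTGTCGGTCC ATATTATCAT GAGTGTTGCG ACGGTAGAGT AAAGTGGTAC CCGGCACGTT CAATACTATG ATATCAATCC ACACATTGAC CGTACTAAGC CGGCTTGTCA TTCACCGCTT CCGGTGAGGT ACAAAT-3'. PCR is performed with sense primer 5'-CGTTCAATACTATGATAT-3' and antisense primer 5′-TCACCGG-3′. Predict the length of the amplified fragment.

Forward primer CGTTCAATACTATGATAT is found on the top strand at positions 137–154.
Taking the reverse complement of TCACCGG gives CCGGTGA, found at positions 201–207 on the template; the primer anneals here to the top strand with its 3' end pointing upstream.
The product runs from position 137 to position 207, so its length is 207 − 137 + 1 = 71 bp.

71 bp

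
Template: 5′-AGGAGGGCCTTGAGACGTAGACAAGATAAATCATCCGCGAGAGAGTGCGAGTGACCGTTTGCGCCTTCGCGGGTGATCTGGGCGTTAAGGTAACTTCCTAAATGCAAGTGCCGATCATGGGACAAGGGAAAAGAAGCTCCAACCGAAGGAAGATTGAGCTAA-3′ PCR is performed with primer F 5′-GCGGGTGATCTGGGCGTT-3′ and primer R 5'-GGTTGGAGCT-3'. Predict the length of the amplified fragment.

The forward primer matches the template at positions 69–86.
The reverse primer's reverse complement is AGCTCCAACC, which matches the template at positions 135–144.
The product runs from position 69 to position 144, so its length is 144 − 69 + 1 = 76 bp.

76 bp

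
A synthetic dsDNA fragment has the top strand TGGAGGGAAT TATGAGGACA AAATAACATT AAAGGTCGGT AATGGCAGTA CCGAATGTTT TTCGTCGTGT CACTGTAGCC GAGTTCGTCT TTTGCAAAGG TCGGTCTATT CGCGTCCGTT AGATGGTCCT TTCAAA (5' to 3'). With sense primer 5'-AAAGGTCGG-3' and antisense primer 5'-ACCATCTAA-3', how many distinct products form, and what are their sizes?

Two products: 97 bp, 32 bp

The forward primer AAAGGTCGG matches the top strand at positions 31–39, 96–104.
The reverse primer's reverse complement is TTAGATGGT, matching at positions 119–127.
Each forward site pairs with the reverse site to give a product ending at position 127: sizes 97, 32 bp.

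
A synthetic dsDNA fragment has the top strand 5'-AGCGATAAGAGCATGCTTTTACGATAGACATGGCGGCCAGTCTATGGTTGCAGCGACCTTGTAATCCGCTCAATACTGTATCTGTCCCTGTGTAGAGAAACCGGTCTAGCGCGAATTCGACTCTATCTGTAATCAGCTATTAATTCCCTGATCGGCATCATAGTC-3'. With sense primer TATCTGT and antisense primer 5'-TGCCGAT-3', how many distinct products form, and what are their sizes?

Two products: 79 bp, 34 bp

The forward primer TATCTGT matches the top strand at positions 79–85, 124–130.
The reverse primer's reverse complement is ATCGGCA, matching at positions 151–157.
Each forward site pairs with the reverse site to give a product ending at position 157: sizes 79, 34 bp.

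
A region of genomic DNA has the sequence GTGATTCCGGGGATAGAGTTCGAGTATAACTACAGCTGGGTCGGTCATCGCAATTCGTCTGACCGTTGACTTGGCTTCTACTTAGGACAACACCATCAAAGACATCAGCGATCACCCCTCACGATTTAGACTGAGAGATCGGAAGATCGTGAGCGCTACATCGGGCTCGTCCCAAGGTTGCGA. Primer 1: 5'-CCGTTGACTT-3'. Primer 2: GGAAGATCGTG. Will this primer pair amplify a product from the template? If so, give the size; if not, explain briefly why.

No product — both primers anneal to the same strand and extend in the same direction.

Primer 1 (CCGTTGACTT) matches the top strand at positions 63–72 (3' end points downstream).
Primer 2 (GGAAGATCGTG) also matches the top strand directly, at positions 141–151 — its reverse complement CACGATCTTCC is not present.
Both primers anneal to the bottom strand with 3' ends pointing the same way, so neither can prime synthesis back toward the other.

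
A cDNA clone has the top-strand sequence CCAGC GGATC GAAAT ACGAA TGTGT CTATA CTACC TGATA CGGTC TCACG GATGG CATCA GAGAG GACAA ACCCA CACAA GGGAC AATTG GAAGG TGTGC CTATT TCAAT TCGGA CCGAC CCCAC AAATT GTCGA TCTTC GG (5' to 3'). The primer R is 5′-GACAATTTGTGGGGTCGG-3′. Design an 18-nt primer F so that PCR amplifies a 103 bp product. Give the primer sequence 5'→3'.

The reverse primer's reverse complement CCGACCCCACAAATTGTC matches the template at positions 116–133, so the product ends at position 133.
A 103 bp product then starts at position 133 − 103 + 1 = 31.
The forward primer is identical to the top strand there: CTACCTGATACGGTCTCA.

5'-CTACCTGATACGGTCTCA-3'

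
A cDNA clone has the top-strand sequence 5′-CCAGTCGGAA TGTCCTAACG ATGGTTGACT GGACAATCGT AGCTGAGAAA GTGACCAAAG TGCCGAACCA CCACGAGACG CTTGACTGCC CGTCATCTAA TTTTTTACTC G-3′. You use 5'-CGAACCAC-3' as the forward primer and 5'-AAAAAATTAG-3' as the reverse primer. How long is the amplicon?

43 bp

Forward primer CGAACCAC is found on the top strand at positions 64–71.
The reverse primer's reverse complement is CTAATTTTTT, which matches the template at positions 97–106.
Product length = (reverse-primer end) − (forward-primer start) + 1 = 106 − 64 + 1 = 43 bp.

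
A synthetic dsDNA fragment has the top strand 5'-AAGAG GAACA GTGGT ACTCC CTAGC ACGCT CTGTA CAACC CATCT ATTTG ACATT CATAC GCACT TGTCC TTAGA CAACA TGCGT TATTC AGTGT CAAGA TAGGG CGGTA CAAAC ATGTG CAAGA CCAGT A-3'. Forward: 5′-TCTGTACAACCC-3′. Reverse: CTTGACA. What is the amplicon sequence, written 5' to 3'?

Forward primer TCTGTACAACCC is found on the top strand at positions 30–41.
The reverse primer's reverse complement is TGTCAAG, which matches the template at positions 93–99.
The product is the template from position 30 through 99 (70 bp).

5'-TCTGTACAACCCATCTATTTGACATTCATACGCACTTGTCCTTAGACAACATGCGTTATTCAGTGTCAAG-3'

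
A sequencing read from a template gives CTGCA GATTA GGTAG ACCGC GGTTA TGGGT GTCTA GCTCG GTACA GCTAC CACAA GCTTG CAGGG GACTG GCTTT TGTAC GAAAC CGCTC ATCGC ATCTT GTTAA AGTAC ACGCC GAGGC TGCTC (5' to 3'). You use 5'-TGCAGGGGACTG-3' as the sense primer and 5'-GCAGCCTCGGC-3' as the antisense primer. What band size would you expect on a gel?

65 bp

The forward primer matches the template at positions 59–70.
Reverse complement of the reverse primer: GCCGAGGCTGC. This occurs on the top strand at positions 113–123.
Amplicon spans positions 59–123: 65 bp.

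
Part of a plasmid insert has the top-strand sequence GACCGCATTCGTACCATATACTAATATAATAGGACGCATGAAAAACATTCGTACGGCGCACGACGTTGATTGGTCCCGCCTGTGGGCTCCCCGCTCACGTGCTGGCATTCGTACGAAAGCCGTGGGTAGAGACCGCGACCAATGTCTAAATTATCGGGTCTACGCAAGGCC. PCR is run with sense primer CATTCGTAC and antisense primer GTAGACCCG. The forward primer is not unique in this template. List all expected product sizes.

158 bp, 118 bp, 58 bp

The forward primer CATTCGTAC matches the top strand at positions 6–14, 46–54, 106–114.
The reverse primer's reverse complement is CGGGTCTAC, matching at positions 155–163.
Each forward site pairs with the reverse site to give a product ending at position 163: sizes 158, 118, 58 bp.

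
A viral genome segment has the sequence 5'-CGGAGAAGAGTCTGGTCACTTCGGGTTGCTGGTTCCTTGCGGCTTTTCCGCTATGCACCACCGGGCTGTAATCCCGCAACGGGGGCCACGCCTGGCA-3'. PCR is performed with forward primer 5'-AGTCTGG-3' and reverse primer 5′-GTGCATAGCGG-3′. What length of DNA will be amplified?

Scanning the template, AGTCTGG occurs at positions 9–15; this primer anneals to the bottom strand there with its 3' end pointing downstream.
The reverse primer's reverse complement is CCGCTATGCAC, which matches the template at positions 48–58.
Product length = (reverse-primer end) − (forward-primer start) + 1 = 58 − 9 + 1 = 50 bp.

50 bp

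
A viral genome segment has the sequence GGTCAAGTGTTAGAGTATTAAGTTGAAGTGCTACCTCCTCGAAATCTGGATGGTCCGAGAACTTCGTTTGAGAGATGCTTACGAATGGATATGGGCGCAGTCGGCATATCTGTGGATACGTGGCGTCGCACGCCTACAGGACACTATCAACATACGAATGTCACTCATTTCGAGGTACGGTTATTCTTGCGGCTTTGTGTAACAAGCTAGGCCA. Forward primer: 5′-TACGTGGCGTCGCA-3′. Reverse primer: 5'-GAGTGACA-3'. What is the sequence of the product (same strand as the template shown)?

5'-TACGTGGCGTCGCACGCCTACAGGACACTATCAACATACGAATGTCACTC-3'

Scanning the template, TACGTGGCGTCGCA occurs at positions 117–130; this primer anneals to the bottom strand there with its 3' end pointing downstream.
Taking the reverse complement of GAGTGACA gives TGTCACTC, found at positions 159–166 on the template; the primer anneals here to the top strand with its 3' end pointing upstream.
The product is the template from position 117 through 166 (50 bp).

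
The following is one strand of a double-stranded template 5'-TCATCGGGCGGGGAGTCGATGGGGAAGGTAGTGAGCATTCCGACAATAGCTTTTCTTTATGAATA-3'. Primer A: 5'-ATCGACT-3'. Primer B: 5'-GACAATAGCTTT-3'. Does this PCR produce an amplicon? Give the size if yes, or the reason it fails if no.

No product — the primers' 3' ends point away from each other.

Primer A (ATCGACT) has reverse complement AGTCGAT, which matches the top strand at positions 14–20; primer A anneals to the top strand there with its 3' end pointing upstream toward position 14.
Primer B (GACAATAGCTTT) matches the top strand directly at positions 42–53; it anneals to the bottom strand with its 3' end pointing downstream toward position 53.
The 3' ends diverge (primer A extends toward position 1, primer B toward position 65), so the primers never converge on a shared product.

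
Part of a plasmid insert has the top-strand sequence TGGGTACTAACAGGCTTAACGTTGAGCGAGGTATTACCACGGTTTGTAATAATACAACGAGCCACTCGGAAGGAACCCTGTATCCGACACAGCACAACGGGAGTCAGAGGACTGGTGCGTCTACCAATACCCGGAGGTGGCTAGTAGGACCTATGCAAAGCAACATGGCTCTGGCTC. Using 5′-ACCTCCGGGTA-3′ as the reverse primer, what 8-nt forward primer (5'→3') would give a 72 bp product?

5'-CGGAAGGA-3'

The reverse primer's reverse complement TACCCGGAGGT matches the template at positions 128–138, so the product ends at position 138.
A 72 bp product then starts at position 138 − 72 + 1 = 67.
The forward primer is identical to the top strand there: CGGAAGGA.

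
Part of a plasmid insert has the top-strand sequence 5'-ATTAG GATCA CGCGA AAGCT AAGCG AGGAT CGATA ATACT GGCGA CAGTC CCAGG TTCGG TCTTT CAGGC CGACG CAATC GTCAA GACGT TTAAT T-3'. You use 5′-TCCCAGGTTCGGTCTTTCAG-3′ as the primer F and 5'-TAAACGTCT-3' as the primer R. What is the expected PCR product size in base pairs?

Scanning the template, TCCCAGGTTCGGTCTTTCAG occurs at positions 49–68; this primer anneals to the bottom strand there with its 3' end pointing downstream.
The reverse primer's reverse complement is AGACGTTTA, which matches the template at positions 85–93.
Amplicon spans positions 49–93: 45 bp.

45 bp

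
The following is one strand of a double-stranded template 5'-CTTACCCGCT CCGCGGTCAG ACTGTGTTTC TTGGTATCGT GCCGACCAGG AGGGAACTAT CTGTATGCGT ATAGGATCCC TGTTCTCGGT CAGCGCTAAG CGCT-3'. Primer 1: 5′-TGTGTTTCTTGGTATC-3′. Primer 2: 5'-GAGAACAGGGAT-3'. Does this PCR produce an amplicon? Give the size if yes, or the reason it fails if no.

Yes — a 65 bp product.

Primer 1 (TGTGTTTCTTGGTATC) matches the top strand at positions 23–38; it acts as a forward primer.
Primer 2's reverse complement is ATCCCTGTTCTC, matching the top strand at positions 76–87; it acts as a reverse primer.
The 3' ends face each other across positions 23–87, giving a 65 bp product.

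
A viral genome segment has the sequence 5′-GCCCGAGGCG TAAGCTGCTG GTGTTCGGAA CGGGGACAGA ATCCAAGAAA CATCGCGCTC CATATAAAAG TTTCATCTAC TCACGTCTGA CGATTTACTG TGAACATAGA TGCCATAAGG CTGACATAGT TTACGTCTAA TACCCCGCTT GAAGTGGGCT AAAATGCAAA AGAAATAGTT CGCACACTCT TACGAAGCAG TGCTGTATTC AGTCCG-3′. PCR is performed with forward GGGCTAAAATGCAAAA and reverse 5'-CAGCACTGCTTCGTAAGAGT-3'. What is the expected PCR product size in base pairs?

The forward primer matches the template at positions 156–171.
Taking the reverse complement of CAGCACTGCTTCGTAAGAGT gives ACTCTTACGAAGCAGTGCTG, found at positions 186–205 on the template; the primer anneals here to the top strand with its 3' end pointing upstream.
Amplicon spans positions 156–205: 50 bp.

50 bp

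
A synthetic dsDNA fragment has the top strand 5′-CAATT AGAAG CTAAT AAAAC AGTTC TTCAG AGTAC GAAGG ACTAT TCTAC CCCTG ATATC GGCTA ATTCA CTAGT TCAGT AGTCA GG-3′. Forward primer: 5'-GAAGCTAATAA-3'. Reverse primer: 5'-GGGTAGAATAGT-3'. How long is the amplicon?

46 bp

The forward primer matches the template at positions 7–17.
The reverse primer's reverse complement is ACTATTCTACCC, which matches the template at positions 41–52.
Amplicon spans positions 7–52: 46 bp.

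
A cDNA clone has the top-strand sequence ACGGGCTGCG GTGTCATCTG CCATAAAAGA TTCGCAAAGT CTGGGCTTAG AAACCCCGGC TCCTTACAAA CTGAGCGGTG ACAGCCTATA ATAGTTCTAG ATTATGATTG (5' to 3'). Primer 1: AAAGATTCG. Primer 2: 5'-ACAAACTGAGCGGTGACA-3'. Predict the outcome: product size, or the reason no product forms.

Primer 1 (AAAGATTCG) matches the top strand at positions 26–34 (3' end points downstream).
Primer 2 (ACAAACTGAGCGGTGACA) also matches the top strand directly, at positions 66–83 — its reverse complement TGTCACCGCTCAGTTTGT is not present.
Both primers anneal to the bottom strand with 3' ends pointing the same way, so neither can prime synthesis back toward the other.

No product — both primers anneal to the same strand and extend in the same direction.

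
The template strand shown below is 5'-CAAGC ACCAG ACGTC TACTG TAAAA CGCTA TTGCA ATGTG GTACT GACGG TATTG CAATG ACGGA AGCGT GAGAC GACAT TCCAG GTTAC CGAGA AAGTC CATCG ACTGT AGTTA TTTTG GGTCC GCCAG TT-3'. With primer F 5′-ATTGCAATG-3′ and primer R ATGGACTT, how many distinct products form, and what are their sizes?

The forward primer ATTGCAATG matches the top strand at positions 30–38, 52–60.
The reverse primer's reverse complement is AAGTCCAT, matching at positions 96–103.
Each forward site pairs with the reverse site to give a product ending at position 103: sizes 74, 52 bp.

Two products: 74 bp, 52 bp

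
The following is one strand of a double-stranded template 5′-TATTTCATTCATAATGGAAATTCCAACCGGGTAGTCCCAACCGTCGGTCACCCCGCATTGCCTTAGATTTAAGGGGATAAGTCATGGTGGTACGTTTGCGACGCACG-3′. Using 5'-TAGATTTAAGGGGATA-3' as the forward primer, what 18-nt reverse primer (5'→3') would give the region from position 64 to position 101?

5'-TCGCAAACGTACCACCAT-3'

The product's 3' end on the top strand is position 101.
The reverse primer anneals to the top strand over positions 84–101, i.e. to ATGGTGGTACGTTTGCGA.
Its sequence written 5'→3' is the reverse complement: TCGCAAACGTACCACCAT.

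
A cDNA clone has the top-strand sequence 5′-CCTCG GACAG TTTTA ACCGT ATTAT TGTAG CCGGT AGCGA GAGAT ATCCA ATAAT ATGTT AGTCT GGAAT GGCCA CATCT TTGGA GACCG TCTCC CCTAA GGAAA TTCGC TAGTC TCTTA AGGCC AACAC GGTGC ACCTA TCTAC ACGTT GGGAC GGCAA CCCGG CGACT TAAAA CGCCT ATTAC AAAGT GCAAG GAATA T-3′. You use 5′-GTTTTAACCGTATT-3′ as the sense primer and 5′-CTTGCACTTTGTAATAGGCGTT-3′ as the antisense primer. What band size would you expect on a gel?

Scanning the template, GTTTTAACCGTATT occurs at positions 10–23; this primer anneals to the bottom strand there with its 3' end pointing downstream.
Taking the reverse complement of CTTGCACTTTGTAATAGGCGTT gives AACGCCTATTACAAAGTGCAAG, found at positions 174–195 on the template; the primer anneals here to the top strand with its 3' end pointing upstream.
Amplicon spans positions 10–195: 186 bp.

186 bp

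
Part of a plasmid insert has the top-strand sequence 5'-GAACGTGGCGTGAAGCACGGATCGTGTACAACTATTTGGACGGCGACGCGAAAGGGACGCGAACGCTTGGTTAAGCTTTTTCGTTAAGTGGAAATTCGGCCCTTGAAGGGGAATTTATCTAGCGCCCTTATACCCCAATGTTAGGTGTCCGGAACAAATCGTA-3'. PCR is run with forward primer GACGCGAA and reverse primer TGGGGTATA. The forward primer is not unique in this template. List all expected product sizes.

93 bp, 82 bp

The forward primer GACGCGAA matches the top strand at positions 45–52, 56–63.
The reverse primer's reverse complement is TATACCCCA, matching at positions 129–137.
Each forward site pairs with the reverse site to give a product ending at position 137: sizes 93, 82 bp.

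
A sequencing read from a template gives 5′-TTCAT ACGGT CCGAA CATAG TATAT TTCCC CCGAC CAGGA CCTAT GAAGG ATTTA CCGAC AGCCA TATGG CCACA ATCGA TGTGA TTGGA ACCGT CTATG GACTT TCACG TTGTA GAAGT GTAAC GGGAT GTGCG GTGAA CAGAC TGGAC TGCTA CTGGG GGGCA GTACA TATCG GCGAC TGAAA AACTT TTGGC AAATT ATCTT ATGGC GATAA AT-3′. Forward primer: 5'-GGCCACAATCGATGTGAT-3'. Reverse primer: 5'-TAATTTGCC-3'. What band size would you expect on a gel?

Forward primer GGCCACAATCGATGTGAT is found on the top strand at positions 69–86.
Reverse complement of the reverse primer: GGCAAATTA. This occurs on the top strand at positions 193–201.
Product length = (reverse-primer end) − (forward-primer start) + 1 = 201 − 69 + 1 = 133 bp.

133 bp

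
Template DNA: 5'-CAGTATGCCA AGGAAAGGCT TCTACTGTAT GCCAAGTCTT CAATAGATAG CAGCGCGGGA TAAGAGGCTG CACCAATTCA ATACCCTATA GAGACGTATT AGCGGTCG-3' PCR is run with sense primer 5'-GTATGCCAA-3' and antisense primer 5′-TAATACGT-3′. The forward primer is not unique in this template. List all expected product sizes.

99 bp, 75 bp

The forward primer GTATGCCAA matches the top strand at positions 3–11, 27–35.
The reverse primer's reverse complement is ACGTATTA, matching at positions 94–101.
Each forward site pairs with the reverse site to give a product ending at position 101: sizes 99, 75 bp.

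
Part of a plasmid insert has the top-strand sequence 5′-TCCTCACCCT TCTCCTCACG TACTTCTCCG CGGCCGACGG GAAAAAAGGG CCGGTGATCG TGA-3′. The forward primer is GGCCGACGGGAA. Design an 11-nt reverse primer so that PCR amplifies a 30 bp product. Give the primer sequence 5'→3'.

5'-ACGATCACCGG-3'

The forward primer binds at positions 32–43, so a 30 bp product ends at position 32 + 30 − 1 = 61.
The reverse primer anneals to the top strand over positions 51–61, i.e. to CCGGTGATCGT.
Its sequence written 5'→3' is the reverse complement: ACGATCACCGG.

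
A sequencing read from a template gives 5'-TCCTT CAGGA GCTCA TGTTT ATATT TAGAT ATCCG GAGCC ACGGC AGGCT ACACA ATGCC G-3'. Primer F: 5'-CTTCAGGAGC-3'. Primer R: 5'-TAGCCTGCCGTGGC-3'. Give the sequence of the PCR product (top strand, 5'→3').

5'-CTTCAGGAGCTCATGTTTATATTTAGATATCCGGAGCCACGGCAGGCTA-3'

Scanning the template, CTTCAGGAGC occurs at positions 3–12; this primer anneals to the bottom strand there with its 3' end pointing downstream.
Taking the reverse complement of TAGCCTGCCGTGGC gives GCCACGGCAGGCTA, found at positions 38–51 on the template; the primer anneals here to the top strand with its 3' end pointing upstream.
The product is the template from position 3 through 51 (49 bp).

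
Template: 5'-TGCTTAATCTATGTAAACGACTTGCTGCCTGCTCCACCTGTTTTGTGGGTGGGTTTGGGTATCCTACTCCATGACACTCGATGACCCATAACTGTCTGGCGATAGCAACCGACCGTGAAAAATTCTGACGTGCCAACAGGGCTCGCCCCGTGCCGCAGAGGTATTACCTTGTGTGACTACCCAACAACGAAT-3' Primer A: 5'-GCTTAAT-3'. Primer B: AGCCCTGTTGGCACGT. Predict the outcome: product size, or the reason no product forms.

Primer A (GCTTAAT) matches the top strand at positions 2–8; it acts as a forward primer.
Primer B's reverse complement is ACGTGCCAACAGGGCT, matching the top strand at positions 128–143; it acts as a reverse primer.
The 3' ends face each other across positions 2–143, giving a 142 bp product.

Yes — a 142 bp product.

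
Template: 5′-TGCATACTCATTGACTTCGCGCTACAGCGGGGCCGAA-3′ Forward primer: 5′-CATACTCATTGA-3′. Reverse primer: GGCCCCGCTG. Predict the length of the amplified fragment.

32 bp

Forward primer CATACTCATTGA is found on the top strand at positions 3–14.
Reverse complement of the reverse primer: CAGCGGGGCC. This occurs on the top strand at positions 25–34.
Product length = (reverse-primer end) − (forward-primer start) + 1 = 34 − 3 + 1 = 32 bp.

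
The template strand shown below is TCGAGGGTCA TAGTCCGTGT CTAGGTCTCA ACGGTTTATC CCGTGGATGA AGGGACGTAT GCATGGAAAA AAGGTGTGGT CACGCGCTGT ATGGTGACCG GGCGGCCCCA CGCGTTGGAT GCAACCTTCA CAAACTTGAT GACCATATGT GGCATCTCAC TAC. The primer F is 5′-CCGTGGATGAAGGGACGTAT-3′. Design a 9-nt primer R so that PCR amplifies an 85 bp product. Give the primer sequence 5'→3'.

5'-GTTGCATCC-3'

The forward primer binds at positions 41–60, so an 85 bp product ends at position 41 + 85 − 1 = 125.
The reverse primer anneals to the top strand over positions 117–125, i.e. to GGATGCAAC.
Its sequence written 5'→3' is the reverse complement: GTTGCATCC.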